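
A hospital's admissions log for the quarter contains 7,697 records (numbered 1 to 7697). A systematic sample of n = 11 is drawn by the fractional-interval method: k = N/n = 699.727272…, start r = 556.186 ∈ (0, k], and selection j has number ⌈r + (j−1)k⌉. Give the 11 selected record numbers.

j=1: r + 0k = 556.186 → ⌈·⌉ = 557
j=2: r + 1k = 1255.913272… → ⌈·⌉ = 1256
j=3: r + 2k = 1955.640545… → ⌈·⌉ = 1956
j=4: r + 3k = 2655.367818… → ⌈·⌉ = 2656
j=5: r + 4k = 3355.095090… → ⌈·⌉ = 3356
j=6: r + 5k = 4054.822363… → ⌈·⌉ = 4055
j=7: r + 6k = 4754.549636… → ⌈·⌉ = 4755
j=8: r + 7k = 5454.276909… → ⌈·⌉ = 5455
j=9: r + 8k = 6154.004181… → ⌈·⌉ = 6155
j=10: r + 9k = 6853.731454… → ⌈·⌉ = 6854
j=11: r + 10k = 7553.458727… → ⌈·⌉ = 7554

557, 1256, 1956, 2656, 3356, 4055, 4755, 5455, 6155, 6854, 7554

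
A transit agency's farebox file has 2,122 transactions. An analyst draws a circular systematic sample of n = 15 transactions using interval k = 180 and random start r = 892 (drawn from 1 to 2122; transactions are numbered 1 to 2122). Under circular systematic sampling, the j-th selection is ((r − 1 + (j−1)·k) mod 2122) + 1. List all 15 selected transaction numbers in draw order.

Selection 1: 892
Selection 2: 892 + 180 = 1072
Selection 3: 1072 + 180 = 1252
Selection 4: 1252 + 180 = 1432
Selection 5: 1432 + 180 = 1612
Selection 6: 1612 + 180 = 1792
Selection 7: 1792 + 180 = 1972
Selection 8: 1972 + 180 = 2152 → 2152 − 2122 = 30
Selection 9: 30 + 180 = 210
Selection 10: 210 + 180 = 390
Selection 11: 390 + 180 = 570
Selection 12: 570 + 180 = 750
Selection 13: 750 + 180 = 930
Selection 14: 930 + 180 = 1110
Selection 15: 1110 + 180 = 1290

892, 1072, 1252, 1432, 1612, 1792, 1972, 30, 210, 390, 570, 750, 930, 1110, 1290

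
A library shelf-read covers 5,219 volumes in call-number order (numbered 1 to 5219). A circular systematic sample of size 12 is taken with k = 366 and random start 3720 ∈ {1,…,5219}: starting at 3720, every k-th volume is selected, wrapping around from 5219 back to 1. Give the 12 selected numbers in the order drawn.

Selection 1: 3720
Selection 2: 3720 + 366 = 4086
Selection 3: 4086 + 366 = 4452
Selection 4: 4452 + 366 = 4818
Selection 5: 4818 + 366 = 5184
Selection 6: 5184 + 366 = 5550 → 5550 − 5219 = 331
Selection 7: 331 + 366 = 697
Selection 8: 697 + 366 = 1063
Selection 9: 1063 + 366 = 1429
Selection 10: 1429 + 366 = 1795
Selection 11: 1795 + 366 = 2161
Selection 12: 2161 + 366 = 2527

3720, 4086, 4452, 4818, 5184, 331, 697, 1063, 1429, 1795, 2161, 2527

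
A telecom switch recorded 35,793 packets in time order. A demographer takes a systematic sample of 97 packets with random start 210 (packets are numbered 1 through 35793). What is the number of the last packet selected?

35634

k = 35793/97 = 369
97th selection = r + (97−1)·k = 210 + 96×369 = 210 + 35424 = 35634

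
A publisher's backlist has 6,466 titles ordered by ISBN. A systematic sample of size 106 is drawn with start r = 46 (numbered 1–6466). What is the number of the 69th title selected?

4194

k = 6466/106 = 61
69th selection = r + (69−1)·k = 46 + 68×61 = 46 + 4148 = 4194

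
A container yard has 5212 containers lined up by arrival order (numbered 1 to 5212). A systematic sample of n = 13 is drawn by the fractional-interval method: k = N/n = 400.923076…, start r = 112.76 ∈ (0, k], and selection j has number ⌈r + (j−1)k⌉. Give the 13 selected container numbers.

j=1: r + 0k = 112.76 → ⌈·⌉ = 113
j=2: r + 1k = 513.683076… → ⌈·⌉ = 514
j=3: r + 2k = 914.606153… → ⌈·⌉ = 915
j=4: r + 3k = 1315.529230… → ⌈·⌉ = 1316
j=5: r + 4k = 1716.452307… → ⌈·⌉ = 1717
j=6: r + 5k = 2117.375384… → ⌈·⌉ = 2118
j=7: r + 6k = 2518.298461… → ⌈·⌉ = 2519
j=8: r + 7k = 2919.221538… → ⌈·⌉ = 2920
j=9: r + 8k = 3320.144615… → ⌈·⌉ = 3321
j=10: r + 9k = 3721.067692… → ⌈·⌉ = 3722
j=11: r + 10k = 4121.990769… → ⌈·⌉ = 4122
j=12: r + 11k = 4522.913846… → ⌈·⌉ = 4523
j=13: r + 12k = 4923.836923… → ⌈·⌉ = 4924

113, 514, 915, 1316, 1717, 2118, 2519, 2920, 3321, 3722, 4122, 4523, 4924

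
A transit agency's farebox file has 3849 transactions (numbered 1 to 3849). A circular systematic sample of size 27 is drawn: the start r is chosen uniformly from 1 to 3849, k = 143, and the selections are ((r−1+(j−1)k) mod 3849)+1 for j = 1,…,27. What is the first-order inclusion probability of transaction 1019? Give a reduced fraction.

9/1283

For each position j, as r ranges over 1…3849 the j-th selection hits every transaction exactly once, so transaction 1019 is selected for exactly 27 of the 3849 starts.
Inclusion probability = 27/3849 = 9/1283.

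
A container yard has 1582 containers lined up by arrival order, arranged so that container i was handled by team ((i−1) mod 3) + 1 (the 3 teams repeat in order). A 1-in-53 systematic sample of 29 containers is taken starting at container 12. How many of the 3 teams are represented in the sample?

3

Consecutive selections differ by k = 53, so their team numbers differ by 53 mod 3 = 2.
gcd(53, 3) = 1, so the sample visits 3/1 = 3 distinct residues mod 3.
Start 12 is team 3; the teams hit are 1, 2, 3.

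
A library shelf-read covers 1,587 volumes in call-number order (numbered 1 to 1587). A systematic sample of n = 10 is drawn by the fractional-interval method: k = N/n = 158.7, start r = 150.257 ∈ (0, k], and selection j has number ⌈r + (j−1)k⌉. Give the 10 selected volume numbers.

151, 309, 468, 627, 786, 944, 1103, 1262, 1420, 1579

j=1: r + 0k = 150.257 → ⌈·⌉ = 151
j=2: r + 1k = 308.957 → ⌈·⌉ = 309
j=3: r + 2k = 467.657 → ⌈·⌉ = 468
j=4: r + 3k = 626.357 → ⌈·⌉ = 627
j=5: r + 4k = 785.057 → ⌈·⌉ = 786
j=6: r + 5k = 943.757 → ⌈·⌉ = 944
j=7: r + 6k = 1102.457 → ⌈·⌉ = 1103
j=8: r + 7k = 1261.157 → ⌈·⌉ = 1262
j=9: r + 8k = 1419.857 → ⌈·⌉ = 1420
j=10: r + 9k = 1578.557 → ⌈·⌉ = 1579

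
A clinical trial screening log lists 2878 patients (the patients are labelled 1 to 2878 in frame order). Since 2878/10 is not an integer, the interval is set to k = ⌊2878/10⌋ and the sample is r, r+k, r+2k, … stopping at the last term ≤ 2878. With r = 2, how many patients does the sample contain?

k = ⌊2878/10⌋ = 287
Achieved size = ⌊(2878 − 2)/287⌋ + 1 = ⌊2876/287⌋ + 1 = 10 + 1 = 11
(last selection: 2 + 10×287 = 2872 ≤ 2878; next would be 3159 > 2878)

11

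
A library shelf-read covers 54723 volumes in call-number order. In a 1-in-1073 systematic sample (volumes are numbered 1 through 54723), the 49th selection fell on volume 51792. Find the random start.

k = 1073
r = 51792 − (49−1)×1073 = 51792 − 51504 = 288

288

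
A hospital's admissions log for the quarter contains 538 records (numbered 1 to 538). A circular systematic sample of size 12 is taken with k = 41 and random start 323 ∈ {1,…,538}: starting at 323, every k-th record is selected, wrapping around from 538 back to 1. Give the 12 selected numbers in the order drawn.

Selection 1: 323
Selection 2: 323 + 41 = 364
Selection 3: 364 + 41 = 405
Selection 4: 405 + 41 = 446
Selection 5: 446 + 41 = 487
Selection 6: 487 + 41 = 528
Selection 7: 528 + 41 = 569 → 569 − 538 = 31
Selection 8: 31 + 41 = 72
Selection 9: 72 + 41 = 113
Selection 10: 113 + 41 = 154
Selection 11: 154 + 41 = 195
Selection 12: 195 + 41 = 236

323, 364, 405, 446, 487, 528, 31, 72, 113, 154, 195, 236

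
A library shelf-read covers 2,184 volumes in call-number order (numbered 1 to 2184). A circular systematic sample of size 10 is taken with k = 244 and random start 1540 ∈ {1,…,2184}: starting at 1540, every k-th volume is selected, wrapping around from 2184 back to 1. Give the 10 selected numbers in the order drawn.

Selection 1: 1540
Selection 2: 1540 + 244 = 1784
Selection 3: 1784 + 244 = 2028
Selection 4: 2028 + 244 = 2272 → 2272 − 2184 = 88
Selection 5: 88 + 244 = 332
Selection 6: 332 + 244 = 576
Selection 7: 576 + 244 = 820
Selection 8: 820 + 244 = 1064
Selection 9: 1064 + 244 = 1308
Selection 10: 1308 + 244 = 1552

1540, 1784, 2028, 88, 332, 576, 820, 1064, 1308, 1552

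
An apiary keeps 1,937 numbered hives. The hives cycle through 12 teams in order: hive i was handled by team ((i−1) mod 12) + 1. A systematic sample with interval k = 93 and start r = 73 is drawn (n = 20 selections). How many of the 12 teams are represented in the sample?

Consecutive selections differ by k = 93, so their team numbers differ by 93 mod 12 = 9.
gcd(93, 12) = 3, so the sample visits 12/3 = 4 distinct residues mod 12.
Start 73 is team 1; the teams hit are 1, 4, 7, 10.

4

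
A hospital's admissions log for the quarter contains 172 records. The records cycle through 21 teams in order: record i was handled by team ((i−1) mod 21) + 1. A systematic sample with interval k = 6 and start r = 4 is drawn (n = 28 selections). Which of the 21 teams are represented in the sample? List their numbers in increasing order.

1, 4, 7, 10, 13, 16, 19

Consecutive selections differ by k = 6, so their team numbers differ by 6 mod 21 = 6.
gcd(6, 21) = 3, so the sample visits 21/3 = 7 distinct residues mod 21.
Start 4 is team 4; the teams hit are 1, 4, 7, 10, 13, 16, 19.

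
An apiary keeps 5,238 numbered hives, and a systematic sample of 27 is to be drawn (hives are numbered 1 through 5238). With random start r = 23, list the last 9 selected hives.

3515, 3709, 3903, 4097, 4291, 4485, 4679, 4873, 5067

k = N/n = 5238/27 = 194
19th selection = 23 + 18×194 = 3515
20th: 3515 + 194 = 3709
21st: 3709 + 194 = 3903
22nd: 3903 + 194 = 4097
23rd: 4097 + 194 = 4291
24th: 4291 + 194 = 4485
25th: 4485 + 194 = 4679
26th: 4679 + 194 = 4873
27th: 4873 + 194 = 5067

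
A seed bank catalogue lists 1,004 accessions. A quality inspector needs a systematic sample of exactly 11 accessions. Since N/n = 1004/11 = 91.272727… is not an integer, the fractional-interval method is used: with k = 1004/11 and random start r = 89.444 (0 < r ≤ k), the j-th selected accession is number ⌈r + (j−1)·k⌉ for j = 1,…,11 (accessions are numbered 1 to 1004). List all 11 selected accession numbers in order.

90, 181, 272, 364, 455, 546, 638, 729, 820, 911, 1003

j=1: r + 0k = 89.444 → ⌈·⌉ = 90
j=2: r + 1k = 180.716727… → ⌈·⌉ = 181
j=3: r + 2k = 271.989454… → ⌈·⌉ = 272
j=4: r + 3k = 363.262181… → ⌈·⌉ = 364
j=5: r + 4k = 454.534909… → ⌈·⌉ = 455
j=6: r + 5k = 545.807636… → ⌈·⌉ = 546
j=7: r + 6k = 637.080363… → ⌈·⌉ = 638
j=8: r + 7k = 728.353090… → ⌈·⌉ = 729
j=9: r + 8k = 819.625818… → ⌈·⌉ = 820
j=10: r + 9k = 910.898545… → ⌈·⌉ = 911
j=11: r + 10k = 1002.171272… → ⌈·⌉ = 1003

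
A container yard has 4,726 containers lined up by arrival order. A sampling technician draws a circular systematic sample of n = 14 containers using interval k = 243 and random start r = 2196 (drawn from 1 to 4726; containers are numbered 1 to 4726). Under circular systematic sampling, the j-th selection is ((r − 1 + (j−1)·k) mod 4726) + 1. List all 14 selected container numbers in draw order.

2196, 2439, 2682, 2925, 3168, 3411, 3654, 3897, 4140, 4383, 4626, 143, 386, 629

Selection 1: 2196
Selection 2: 2196 + 243 = 2439
Selection 3: 2439 + 243 = 2682
Selection 4: 2682 + 243 = 2925
Selection 5: 2925 + 243 = 3168
Selection 6: 3168 + 243 = 3411
Selection 7: 3411 + 243 = 3654
Selection 8: 3654 + 243 = 3897
Selection 9: 3897 + 243 = 4140
Selection 10: 4140 + 243 = 4383
Selection 11: 4383 + 243 = 4626
Selection 12: 4626 + 243 = 4869 → 4869 − 4726 = 143
Selection 13: 143 + 243 = 386
Selection 14: 386 + 243 = 629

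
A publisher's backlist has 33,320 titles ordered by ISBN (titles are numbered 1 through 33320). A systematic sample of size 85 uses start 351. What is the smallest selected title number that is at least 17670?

17991

k = 33320/85 = 392
Steps past start: ⌈(17670 − 351)/392⌉ = ⌈17319/392⌉ = 45
Selected title: 351 + 45×392 = 17991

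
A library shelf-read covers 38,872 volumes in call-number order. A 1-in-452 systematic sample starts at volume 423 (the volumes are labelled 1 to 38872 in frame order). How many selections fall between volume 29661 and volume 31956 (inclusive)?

5

k = 452
First selection ≥ 29661: 423 + ⌈(29661−423)/452⌉·452 = 423 + 65×452 = 29803
Last selection ≤ 31956: 423 + ⌊(31956−423)/452⌋·452 = 423 + 69×452 = 31611
Count = 69 − 65 + 1 = 5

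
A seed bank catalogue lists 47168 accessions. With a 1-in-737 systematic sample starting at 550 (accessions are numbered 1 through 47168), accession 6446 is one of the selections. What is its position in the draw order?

9

k = 737
position = (6446 − 550)/737 + 1 = 5896/737 + 1 = 8 + 1 = 9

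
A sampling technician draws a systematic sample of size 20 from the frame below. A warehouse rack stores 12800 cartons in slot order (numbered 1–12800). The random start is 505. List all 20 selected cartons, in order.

505, 1145, 1785, 2425, 3065, 3705, 4345, 4985, 5625, 6265, 6905, 7545, 8185, 8825, 9465, 10105, 10745, 11385, 12025, 12665

k = N/n = 12800/20 = 640
carton 1: 505
carton 2: 505 + 640 = 1145
carton 3: 1145 + 640 = 1785
carton 4: 1785 + 640 = 2425
carton 5: 2425 + 640 = 3065
carton 6: 3065 + 640 = 3705
carton 7: 3705 + 640 = 4345
carton 8: 4345 + 640 = 4985
carton 9: 4985 + 640 = 5625
carton 10: 5625 + 640 = 6265
carton 11: 6265 + 640 = 6905
carton 12: 6905 + 640 = 7545
carton 13: 7545 + 640 = 8185
carton 14: 8185 + 640 = 8825
carton 15: 8825 + 640 = 9465
carton 16: 9465 + 640 = 10105
carton 17: 10105 + 640 = 10745
carton 18: 10745 + 640 = 11385
carton 19: 11385 + 640 = 12025
carton 20: 12025 + 640 = 12665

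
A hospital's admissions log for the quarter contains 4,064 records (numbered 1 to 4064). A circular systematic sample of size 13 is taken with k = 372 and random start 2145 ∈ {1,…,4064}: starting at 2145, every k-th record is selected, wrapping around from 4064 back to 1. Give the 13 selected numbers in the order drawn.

2145, 2517, 2889, 3261, 3633, 4005, 313, 685, 1057, 1429, 1801, 2173, 2545

Selection 1: 2145
Selection 2: 2145 + 372 = 2517
Selection 3: 2517 + 372 = 2889
Selection 4: 2889 + 372 = 3261
Selection 5: 3261 + 372 = 3633
Selection 6: 3633 + 372 = 4005
Selection 7: 4005 + 372 = 4377 → 4377 − 4064 = 313
Selection 8: 313 + 372 = 685
Selection 9: 685 + 372 = 1057
Selection 10: 1057 + 372 = 1429
Selection 11: 1429 + 372 = 1801
Selection 12: 1801 + 372 = 2173
Selection 13: 2173 + 372 = 2545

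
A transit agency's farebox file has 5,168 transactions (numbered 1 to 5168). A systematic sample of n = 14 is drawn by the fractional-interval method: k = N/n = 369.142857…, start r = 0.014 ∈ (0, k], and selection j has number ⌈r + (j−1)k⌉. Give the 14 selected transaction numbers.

j=1: r + 0k = 0.014 → ⌈·⌉ = 1
j=2: r + 1k = 369.156857… → ⌈·⌉ = 370
j=3: r + 2k = 738.299714… → ⌈·⌉ = 739
j=4: r + 3k = 1107.442571… → ⌈·⌉ = 1108
j=5: r + 4k = 1476.585428… → ⌈·⌉ = 1477
j=6: r + 5k = 1845.728285… → ⌈·⌉ = 1846
j=7: r + 6k = 2214.871142… → ⌈·⌉ = 2215
j=8: r + 7k = 2584.014 → ⌈·⌉ = 2585
j=9: r + 8k = 2953.156857… → ⌈·⌉ = 2954
j=10: r + 9k = 3322.299714… → ⌈·⌉ = 3323
j=11: r + 10k = 3691.442571… → ⌈·⌉ = 3692
j=12: r + 11k = 4060.585428… → ⌈·⌉ = 4061
j=13: r + 12k = 4429.728285… → ⌈·⌉ = 4430
j=14: r + 13k = 4798.871142… → ⌈·⌉ = 4799

1, 370, 739, 1108, 1477, 1846, 2215, 2585, 2954, 3323, 3692, 4061, 4430, 4799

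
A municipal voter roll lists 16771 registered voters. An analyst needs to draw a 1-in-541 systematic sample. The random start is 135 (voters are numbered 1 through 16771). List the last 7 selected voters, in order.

13119, 13660, 14201, 14742, 15283, 15824, 16365

25th selection = 135 + 24×541 = 13119
26th: 13119 + 541 = 13660
27th: 13660 + 541 = 14201
28th: 14201 + 541 = 14742
29th: 14742 + 541 = 15283
30th: 15283 + 541 = 15824
31st: 15824 + 541 = 16365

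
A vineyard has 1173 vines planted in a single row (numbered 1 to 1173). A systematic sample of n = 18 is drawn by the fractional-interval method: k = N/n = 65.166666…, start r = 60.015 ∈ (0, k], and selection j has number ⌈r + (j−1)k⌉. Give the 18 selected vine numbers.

j=1: r + 0k = 60.015 → ⌈·⌉ = 61
j=2: r + 1k = 125.181666… → ⌈·⌉ = 126
j=3: r + 2k = 190.348333… → ⌈·⌉ = 191
j=4: r + 3k = 255.515 → ⌈·⌉ = 256
j=5: r + 4k = 320.681666… → ⌈·⌉ = 321
j=6: r + 5k = 385.848333… → ⌈·⌉ = 386
j=7: r + 6k = 451.015 → ⌈·⌉ = 452
j=8: r + 7k = 516.181666… → ⌈·⌉ = 517
j=9: r + 8k = 581.348333… → ⌈·⌉ = 582
j=10: r + 9k = 646.515 → ⌈·⌉ = 647
j=11: r + 10k = 711.681666… → ⌈·⌉ = 712
j=12: r + 11k = 776.848333… → ⌈·⌉ = 777
j=13: r + 12k = 842.015 → ⌈·⌉ = 843
j=14: r + 13k = 907.181666… → ⌈·⌉ = 908
j=15: r + 14k = 972.348333… → ⌈·⌉ = 973
j=16: r + 15k = 1037.515 → ⌈·⌉ = 1038
j=17: r + 16k = 1102.681666… → ⌈·⌉ = 1103
j=18: r + 17k = 1167.848333… → ⌈·⌉ = 1168

61, 126, 191, 256, 321, 386, 452, 517, 582, 647, 712, 777, 843, 908, 973, 1038, 1103, 1168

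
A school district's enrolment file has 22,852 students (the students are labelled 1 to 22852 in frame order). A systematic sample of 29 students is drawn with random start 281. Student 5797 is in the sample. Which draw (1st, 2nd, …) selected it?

8

k = 22852/29 = 788
position = (5797 − 281)/788 + 1 = 5516/788 + 1 = 7 + 1 = 8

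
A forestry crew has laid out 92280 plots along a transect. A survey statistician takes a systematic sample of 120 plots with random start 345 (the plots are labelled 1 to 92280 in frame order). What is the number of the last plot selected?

k = 92280/120 = 769
120th selection = r + (120−1)·k = 345 + 119×769 = 345 + 91511 = 91856

91856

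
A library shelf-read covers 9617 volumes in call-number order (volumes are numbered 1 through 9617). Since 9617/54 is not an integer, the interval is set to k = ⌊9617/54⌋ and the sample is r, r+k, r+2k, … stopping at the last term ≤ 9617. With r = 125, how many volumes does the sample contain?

k = ⌊9617/54⌋ = 178
Achieved size = ⌊(9617 − 125)/178⌋ + 1 = ⌊9492/178⌋ + 1 = 53 + 1 = 54
(last selection: 125 + 53×178 = 9559 ≤ 9617; next would be 9737 > 9617)

54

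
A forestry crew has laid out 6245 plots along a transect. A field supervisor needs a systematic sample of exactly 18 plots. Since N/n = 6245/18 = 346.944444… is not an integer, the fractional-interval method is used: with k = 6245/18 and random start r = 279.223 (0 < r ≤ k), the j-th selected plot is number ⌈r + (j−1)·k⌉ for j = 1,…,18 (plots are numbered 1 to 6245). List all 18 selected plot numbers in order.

j=1: r + 0k = 279.223 → ⌈·⌉ = 280
j=2: r + 1k = 626.167444… → ⌈·⌉ = 627
j=3: r + 2k = 973.111888… → ⌈·⌉ = 974
j=4: r + 3k = 1320.056333… → ⌈·⌉ = 1321
j=5: r + 4k = 1667.000777… → ⌈·⌉ = 1668
j=6: r + 5k = 2013.945222… → ⌈·⌉ = 2014
j=7: r + 6k = 2360.889666… → ⌈·⌉ = 2361
j=8: r + 7k = 2707.834111… → ⌈·⌉ = 2708
j=9: r + 8k = 3054.778555… → ⌈·⌉ = 3055
j=10: r + 9k = 3401.723 → ⌈·⌉ = 3402
j=11: r + 10k = 3748.667444… → ⌈·⌉ = 3749
j=12: r + 11k = 4095.611888… → ⌈·⌉ = 4096
j=13: r + 12k = 4442.556333… → ⌈·⌉ = 4443
j=14: r + 13k = 4789.500777… → ⌈·⌉ = 4790
j=15: r + 14k = 5136.445222… → ⌈·⌉ = 5137
j=16: r + 15k = 5483.389666… → ⌈·⌉ = 5484
j=17: r + 16k = 5830.334111… → ⌈·⌉ = 5831
j=18: r + 17k = 6177.278555… → ⌈·⌉ = 6178

280, 627, 974, 1321, 1668, 2014, 2361, 2708, 3055, 3402, 3749, 4096, 4443, 4790, 5137, 5484, 5831, 6178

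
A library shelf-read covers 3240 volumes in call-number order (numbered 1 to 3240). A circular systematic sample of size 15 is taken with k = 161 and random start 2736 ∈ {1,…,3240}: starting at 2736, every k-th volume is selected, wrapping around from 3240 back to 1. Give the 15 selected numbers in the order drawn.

Selection 1: 2736
Selection 2: 2736 + 161 = 2897
Selection 3: 2897 + 161 = 3058
Selection 4: 3058 + 161 = 3219
Selection 5: 3219 + 161 = 3380 → 3380 − 3240 = 140
Selection 6: 140 + 161 = 301
Selection 7: 301 + 161 = 462
Selection 8: 462 + 161 = 623
Selection 9: 623 + 161 = 784
Selection 10: 784 + 161 = 945
Selection 11: 945 + 161 = 1106
Selection 12: 1106 + 161 = 1267
Selection 13: 1267 + 161 = 1428
Selection 14: 1428 + 161 = 1589
Selection 15: 1589 + 161 = 1750

2736, 2897, 3058, 3219, 140, 301, 462, 623, 784, 945, 1106, 1267, 1428, 1589, 1750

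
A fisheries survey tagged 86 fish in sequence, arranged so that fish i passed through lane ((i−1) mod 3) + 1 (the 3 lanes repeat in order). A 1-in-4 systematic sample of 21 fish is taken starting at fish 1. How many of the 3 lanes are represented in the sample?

3

Consecutive selections differ by k = 4, so their lane numbers differ by 4 mod 3 = 1.
gcd(4, 3) = 1, so the sample visits 3/1 = 3 distinct residues mod 3.
Start 1 is lane 1; the lanes hit are 1, 2, 3.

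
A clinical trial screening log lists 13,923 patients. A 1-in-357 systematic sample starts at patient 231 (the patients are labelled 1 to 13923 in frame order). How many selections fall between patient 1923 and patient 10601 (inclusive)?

k = 357
First selection ≥ 1923: 231 + ⌈(1923−231)/357⌉·357 = 231 + 5×357 = 2016
Last selection ≤ 10601: 231 + ⌊(10601−231)/357⌋·357 = 231 + 29×357 = 10584
Count = 29 − 5 + 1 = 25

25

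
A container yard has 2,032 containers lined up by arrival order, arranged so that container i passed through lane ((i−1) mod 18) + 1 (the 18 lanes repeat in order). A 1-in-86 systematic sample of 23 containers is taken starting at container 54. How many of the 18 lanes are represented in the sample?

9

Consecutive selections differ by k = 86, so their lane numbers differ by 86 mod 18 = 14.
gcd(86, 18) = 2, so the sample visits 18/2 = 9 distinct residues mod 18.
Start 54 is lane 18; the lanes hit are 2, 4, 6, 8, 10, 12, 14, 16, 18.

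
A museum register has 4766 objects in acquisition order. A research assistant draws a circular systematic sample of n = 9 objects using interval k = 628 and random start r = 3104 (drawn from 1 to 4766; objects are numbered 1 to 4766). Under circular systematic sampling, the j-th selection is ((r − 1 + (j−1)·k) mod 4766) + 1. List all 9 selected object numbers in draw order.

Selection 1: 3104
Selection 2: 3104 + 628 = 3732
Selection 3: 3732 + 628 = 4360
Selection 4: 4360 + 628 = 4988 → 4988 − 4766 = 222
Selection 5: 222 + 628 = 850
Selection 6: 850 + 628 = 1478
Selection 7: 1478 + 628 = 2106
Selection 8: 2106 + 628 = 2734
Selection 9: 2734 + 628 = 3362

3104, 3732, 4360, 222, 850, 1478, 2106, 2734, 3362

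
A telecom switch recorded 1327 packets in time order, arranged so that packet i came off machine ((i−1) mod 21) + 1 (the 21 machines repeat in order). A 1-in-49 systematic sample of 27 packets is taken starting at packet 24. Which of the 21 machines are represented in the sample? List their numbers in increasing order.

Consecutive selections differ by k = 49, so their machine numbers differ by 49 mod 21 = 7.
gcd(49, 21) = 7, so the sample visits 21/7 = 3 distinct residues mod 21.
Start 24 is machine 3; the machines hit are 3, 10, 17.

3, 10, 17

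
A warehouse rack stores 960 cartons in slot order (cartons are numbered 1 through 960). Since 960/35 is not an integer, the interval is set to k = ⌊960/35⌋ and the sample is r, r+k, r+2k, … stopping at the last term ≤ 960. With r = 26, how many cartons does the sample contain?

k = ⌊960/35⌋ = 27
Achieved size = ⌊(960 − 26)/27⌋ + 1 = ⌊934/27⌋ + 1 = 34 + 1 = 35
(last selection: 26 + 34×27 = 944 ≤ 960; next would be 971 > 960)

35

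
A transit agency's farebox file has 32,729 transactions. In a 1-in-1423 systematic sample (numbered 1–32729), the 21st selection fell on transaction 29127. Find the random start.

k = 1423
r = 29127 − (21−1)×1423 = 29127 − 28460 = 667

667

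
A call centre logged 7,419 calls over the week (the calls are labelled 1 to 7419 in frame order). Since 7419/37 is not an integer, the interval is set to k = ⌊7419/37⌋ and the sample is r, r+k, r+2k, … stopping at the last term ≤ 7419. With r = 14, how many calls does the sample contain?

k = ⌊7419/37⌋ = 200
Achieved size = ⌊(7419 − 14)/200⌋ + 1 = ⌊7405/200⌋ + 1 = 37 + 1 = 38
(last selection: 14 + 37×200 = 7414 ≤ 7419; next would be 7614 > 7419)

38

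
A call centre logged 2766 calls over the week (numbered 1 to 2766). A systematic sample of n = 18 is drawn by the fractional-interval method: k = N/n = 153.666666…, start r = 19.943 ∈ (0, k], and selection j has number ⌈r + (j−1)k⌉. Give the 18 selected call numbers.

j=1: r + 0k = 19.943 → ⌈·⌉ = 20
j=2: r + 1k = 173.609666… → ⌈·⌉ = 174
j=3: r + 2k = 327.276333… → ⌈·⌉ = 328
j=4: r + 3k = 480.943 → ⌈·⌉ = 481
j=5: r + 4k = 634.609666… → ⌈·⌉ = 635
j=6: r + 5k = 788.276333… → ⌈·⌉ = 789
j=7: r + 6k = 941.943 → ⌈·⌉ = 942
j=8: r + 7k = 1095.609666… → ⌈·⌉ = 1096
j=9: r + 8k = 1249.276333… → ⌈·⌉ = 1250
j=10: r + 9k = 1402.943 → ⌈·⌉ = 1403
j=11: r + 10k = 1556.609666… → ⌈·⌉ = 1557
j=12: r + 11k = 1710.276333… → ⌈·⌉ = 1711
j=13: r + 12k = 1863.943 → ⌈·⌉ = 1864
j=14: r + 13k = 2017.609666… → ⌈·⌉ = 2018
j=15: r + 14k = 2171.276333… → ⌈·⌉ = 2172
j=16: r + 15k = 2324.943 → ⌈·⌉ = 2325
j=17: r + 16k = 2478.609666… → ⌈·⌉ = 2479
j=18: r + 17k = 2632.276333… → ⌈·⌉ = 2633

20, 174, 328, 481, 635, 789, 942, 1096, 1250, 1403, 1557, 1711, 1864, 2018, 2172, 2325, 2479, 2633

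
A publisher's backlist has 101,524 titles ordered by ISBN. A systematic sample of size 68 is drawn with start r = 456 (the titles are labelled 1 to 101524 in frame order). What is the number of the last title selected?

k = 101524/68 = 1493
68th selection = r + (68−1)·k = 456 + 67×1493 = 456 + 100031 = 100487

100487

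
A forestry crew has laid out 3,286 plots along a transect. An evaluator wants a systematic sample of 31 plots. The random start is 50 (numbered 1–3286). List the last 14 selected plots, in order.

k = N/n = 3286/31 = 106
18th selection = 50 + 17×106 = 1852
19th: 1852 + 106 = 1958
20th: 1958 + 106 = 2064
21st: 2064 + 106 = 2170
22nd: 2170 + 106 = 2276
23rd: 2276 + 106 = 2382
24th: 2382 + 106 = 2488
25th: 2488 + 106 = 2594
26th: 2594 + 106 = 2700
27th: 2700 + 106 = 2806
28th: 2806 + 106 = 2912
29th: 2912 + 106 = 3018
30th: 3018 + 106 = 3124
31st: 3124 + 106 = 3230

1852, 1958, 2064, 2170, 2276, 2382, 2488, 2594, 2700, 2806, 2912, 3018, 3124, 3230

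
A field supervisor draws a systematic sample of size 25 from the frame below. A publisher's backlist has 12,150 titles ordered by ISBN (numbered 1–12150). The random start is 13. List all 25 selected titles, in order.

13, 499, 985, 1471, 1957, 2443, 2929, 3415, 3901, 4387, 4873, 5359, 5845, 6331, 6817, 7303, 7789, 8275, 8761, 9247, 9733, 10219, 10705, 11191, 11677

k = N/n = 12150/25 = 486
title 1: 13
title 2: 13 + 486 = 499
title 3: 499 + 486 = 985
title 4: 985 + 486 = 1471
title 5: 1471 + 486 = 1957
title 6: 1957 + 486 = 2443
title 7: 2443 + 486 = 2929
title 8: 2929 + 486 = 3415
title 9: 3415 + 486 = 3901
title 10: 3901 + 486 = 4387
title 11: 4387 + 486 = 4873
title 12: 4873 + 486 = 5359
title 13: 5359 + 486 = 5845
title 14: 5845 + 486 = 6331
title 15: 6331 + 486 = 6817
title 16: 6817 + 486 = 7303
title 17: 7303 + 486 = 7789
title 18: 7789 + 486 = 8275
title 19: 8275 + 486 = 8761
title 20: 8761 + 486 = 9247
title 21: 9247 + 486 = 9733
title 22: 9733 + 486 = 10219
title 23: 10219 + 486 = 10705
title 24: 10705 + 486 = 11191
title 25: 11191 + 486 = 11677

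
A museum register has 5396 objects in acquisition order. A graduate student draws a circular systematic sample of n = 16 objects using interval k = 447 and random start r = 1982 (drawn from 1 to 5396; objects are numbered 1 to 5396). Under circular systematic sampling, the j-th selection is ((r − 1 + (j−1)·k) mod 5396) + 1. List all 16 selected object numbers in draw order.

Selection 1: 1982
Selection 2: 1982 + 447 = 2429
Selection 3: 2429 + 447 = 2876
Selection 4: 2876 + 447 = 3323
Selection 5: 3323 + 447 = 3770
Selection 6: 3770 + 447 = 4217
Selection 7: 4217 + 447 = 4664
Selection 8: 4664 + 447 = 5111
Selection 9: 5111 + 447 = 5558 → 5558 − 5396 = 162
Selection 10: 162 + 447 = 609
Selection 11: 609 + 447 = 1056
Selection 12: 1056 + 447 = 1503
Selection 13: 1503 + 447 = 1950
Selection 14: 1950 + 447 = 2397
Selection 15: 2397 + 447 = 2844
Selection 16: 2844 + 447 = 3291

1982, 2429, 2876, 3323, 3770, 4217, 4664, 5111, 162, 609, 1056, 1503, 1950, 2397, 2844, 3291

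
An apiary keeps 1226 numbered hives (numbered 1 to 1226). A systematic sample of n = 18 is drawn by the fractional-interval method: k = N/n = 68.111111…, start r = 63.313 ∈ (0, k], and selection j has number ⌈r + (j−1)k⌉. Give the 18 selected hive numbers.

64, 132, 200, 268, 336, 404, 472, 541, 609, 677, 745, 813, 881, 949, 1017, 1085, 1154, 1222

j=1: r + 0k = 63.313 → ⌈·⌉ = 64
j=2: r + 1k = 131.424111… → ⌈·⌉ = 132
j=3: r + 2k = 199.535222… → ⌈·⌉ = 200
j=4: r + 3k = 267.646333… → ⌈·⌉ = 268
j=5: r + 4k = 335.757444… → ⌈·⌉ = 336
j=6: r + 5k = 403.868555… → ⌈·⌉ = 404
j=7: r + 6k = 471.979666… → ⌈·⌉ = 472
j=8: r + 7k = 540.090777… → ⌈·⌉ = 541
j=9: r + 8k = 608.201888… → ⌈·⌉ = 609
j=10: r + 9k = 676.313 → ⌈·⌉ = 677
j=11: r + 10k = 744.424111… → ⌈·⌉ = 745
j=12: r + 11k = 812.535222… → ⌈·⌉ = 813
j=13: r + 12k = 880.646333… → ⌈·⌉ = 881
j=14: r + 13k = 948.757444… → ⌈·⌉ = 949
j=15: r + 14k = 1016.868555… → ⌈·⌉ = 1017
j=16: r + 15k = 1084.979666… → ⌈·⌉ = 1085
j=17: r + 16k = 1153.090777… → ⌈·⌉ = 1154
j=18: r + 17k = 1221.201888… → ⌈·⌉ = 1222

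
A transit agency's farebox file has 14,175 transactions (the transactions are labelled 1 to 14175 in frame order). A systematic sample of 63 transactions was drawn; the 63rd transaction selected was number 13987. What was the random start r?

k = 14175/63 = 225
r = 13987 − (63−1)×225 = 13987 − 13950 = 37

37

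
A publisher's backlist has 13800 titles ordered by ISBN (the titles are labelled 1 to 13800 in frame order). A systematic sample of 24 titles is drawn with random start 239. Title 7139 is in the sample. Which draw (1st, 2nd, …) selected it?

13

k = 13800/24 = 575
position = (7139 − 239)/575 + 1 = 6900/575 + 1 = 12 + 1 = 13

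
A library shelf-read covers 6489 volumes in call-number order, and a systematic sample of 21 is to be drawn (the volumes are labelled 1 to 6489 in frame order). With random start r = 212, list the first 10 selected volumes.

212, 521, 830, 1139, 1448, 1757, 2066, 2375, 2684, 2993

k = N/n = 6489/21 = 309
volume 1: 212
volume 2: 212 + 309 = 521
volume 3: 521 + 309 = 830
volume 4: 830 + 309 = 1139
volume 5: 1139 + 309 = 1448
volume 6: 1448 + 309 = 1757
volume 7: 1757 + 309 = 2066
volume 8: 2066 + 309 = 2375
volume 9: 2375 + 309 = 2684
volume 10: 2684 + 309 = 2993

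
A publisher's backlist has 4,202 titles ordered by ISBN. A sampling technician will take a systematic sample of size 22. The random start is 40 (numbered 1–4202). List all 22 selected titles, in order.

k = N/n = 4202/22 = 191
title 1: 40
title 2: 40 + 191 = 231
title 3: 231 + 191 = 422
title 4: 422 + 191 = 613
title 5: 613 + 191 = 804
title 6: 804 + 191 = 995
title 7: 995 + 191 = 1186
title 8: 1186 + 191 = 1377
title 9: 1377 + 191 = 1568
title 10: 1568 + 191 = 1759
title 11: 1759 + 191 = 1950
title 12: 1950 + 191 = 2141
title 13: 2141 + 191 = 2332
title 14: 2332 + 191 = 2523
title 15: 2523 + 191 = 2714
title 16: 2714 + 191 = 2905
title 17: 2905 + 191 = 3096
title 18: 3096 + 191 = 3287
title 19: 3287 + 191 = 3478
title 20: 3478 + 191 = 3669
title 21: 3669 + 191 = 3860
title 22: 3860 + 191 = 4051

40, 231, 422, 613, 804, 995, 1186, 1377, 1568, 1759, 1950, 2141, 2332, 2523, 2714, 2905, 3096, 3287, 3478, 3669, 3860, 4051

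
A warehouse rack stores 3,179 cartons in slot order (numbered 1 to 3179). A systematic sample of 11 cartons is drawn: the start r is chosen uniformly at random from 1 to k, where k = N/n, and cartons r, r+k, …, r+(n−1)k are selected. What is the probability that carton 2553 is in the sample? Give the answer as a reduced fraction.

1/289

k = 3179/11 = 289.
Carton 2553 is selected iff r ≡ 2553 (mod 289); exactly one such r in {1,…,289}.
Inclusion probability = 1/289.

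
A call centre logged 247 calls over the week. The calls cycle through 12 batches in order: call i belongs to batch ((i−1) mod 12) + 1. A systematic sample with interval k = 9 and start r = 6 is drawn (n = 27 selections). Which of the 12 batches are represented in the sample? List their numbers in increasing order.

3, 6, 9, 12

Consecutive selections differ by k = 9, so their batch numbers differ by 9 mod 12 = 9.
gcd(9, 12) = 3, so the sample visits 12/3 = 4 distinct residues mod 12.
Start 6 is batch 6; the batches hit are 3, 6, 9, 12.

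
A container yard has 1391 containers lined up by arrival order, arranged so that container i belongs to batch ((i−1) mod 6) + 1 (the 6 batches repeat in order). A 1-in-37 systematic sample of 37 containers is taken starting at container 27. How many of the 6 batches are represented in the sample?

Consecutive selections differ by k = 37, so their batch numbers differ by 37 mod 6 = 1.
gcd(37, 6) = 1, so the sample visits 6/1 = 6 distinct residues mod 6.
Start 27 is batch 3; the batches hit are 1, 2, 3, 4, 5, 6.

6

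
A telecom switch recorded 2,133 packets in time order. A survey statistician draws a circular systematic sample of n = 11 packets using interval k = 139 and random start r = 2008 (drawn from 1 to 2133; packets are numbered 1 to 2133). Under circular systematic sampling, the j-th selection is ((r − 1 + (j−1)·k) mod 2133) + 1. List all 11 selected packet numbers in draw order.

2008, 14, 153, 292, 431, 570, 709, 848, 987, 1126, 1265

Selection 1: 2008
Selection 2: 2008 + 139 = 2147 → 2147 − 2133 = 14
Selection 3: 14 + 139 = 153
Selection 4: 153 + 139 = 292
Selection 5: 292 + 139 = 431
Selection 6: 431 + 139 = 570
Selection 7: 570 + 139 = 709
Selection 8: 709 + 139 = 848
Selection 9: 848 + 139 = 987
Selection 10: 987 + 139 = 1126
Selection 11: 1126 + 139 = 1265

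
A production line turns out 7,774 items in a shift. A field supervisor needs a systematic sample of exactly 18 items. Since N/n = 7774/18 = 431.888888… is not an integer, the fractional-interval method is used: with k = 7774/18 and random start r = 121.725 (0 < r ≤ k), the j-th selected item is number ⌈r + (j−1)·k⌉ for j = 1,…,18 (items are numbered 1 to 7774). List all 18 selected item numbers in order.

122, 554, 986, 1418, 1850, 2282, 2714, 3145, 3577, 4009, 4441, 4873, 5305, 5737, 6169, 6601, 7032, 7464

j=1: r + 0k = 121.725 → ⌈·⌉ = 122
j=2: r + 1k = 553.613888… → ⌈·⌉ = 554
j=3: r + 2k = 985.502777… → ⌈·⌉ = 986
j=4: r + 3k = 1417.391666… → ⌈·⌉ = 1418
j=5: r + 4k = 1849.280555… → ⌈·⌉ = 1850
j=6: r + 5k = 2281.169444… → ⌈·⌉ = 2282
j=7: r + 6k = 2713.058333… → ⌈·⌉ = 2714
j=8: r + 7k = 3144.947222… → ⌈·⌉ = 3145
j=9: r + 8k = 3576.836111… → ⌈·⌉ = 3577
j=10: r + 9k = 4008.725 → ⌈·⌉ = 4009
j=11: r + 10k = 4440.613888… → ⌈·⌉ = 4441
j=12: r + 11k = 4872.502777… → ⌈·⌉ = 4873
j=13: r + 12k = 5304.391666… → ⌈·⌉ = 5305
j=14: r + 13k = 5736.280555… → ⌈·⌉ = 5737
j=15: r + 14k = 6168.169444… → ⌈·⌉ = 6169
j=16: r + 15k = 6600.058333… → ⌈·⌉ = 6601
j=17: r + 16k = 7031.947222… → ⌈·⌉ = 7032
j=18: r + 17k = 7463.836111… → ⌈·⌉ = 7464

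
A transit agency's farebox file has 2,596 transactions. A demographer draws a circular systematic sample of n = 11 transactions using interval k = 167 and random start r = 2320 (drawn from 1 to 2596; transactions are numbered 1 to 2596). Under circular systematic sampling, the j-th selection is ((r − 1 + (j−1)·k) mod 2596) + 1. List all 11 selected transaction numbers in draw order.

Selection 1: 2320
Selection 2: 2320 + 167 = 2487
Selection 3: 2487 + 167 = 2654 → 2654 − 2596 = 58
Selection 4: 58 + 167 = 225
Selection 5: 225 + 167 = 392
Selection 6: 392 + 167 = 559
Selection 7: 559 + 167 = 726
Selection 8: 726 + 167 = 893
Selection 9: 893 + 167 = 1060
Selection 10: 1060 + 167 = 1227
Selection 11: 1227 + 167 = 1394

2320, 2487, 58, 225, 392, 559, 726, 893, 1060, 1227, 1394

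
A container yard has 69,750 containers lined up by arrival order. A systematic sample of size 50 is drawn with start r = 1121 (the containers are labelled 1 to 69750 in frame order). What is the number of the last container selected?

69476

k = 69750/50 = 1395
50th selection = r + (50−1)·k = 1121 + 49×1395 = 1121 + 68355 = 69476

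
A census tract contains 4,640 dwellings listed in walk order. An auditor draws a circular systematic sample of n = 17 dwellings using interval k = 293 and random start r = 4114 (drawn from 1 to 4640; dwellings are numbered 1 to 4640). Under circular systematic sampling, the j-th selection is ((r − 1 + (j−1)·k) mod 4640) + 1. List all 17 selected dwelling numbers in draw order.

Selection 1: 4114
Selection 2: 4114 + 293 = 4407
Selection 3: 4407 + 293 = 4700 → 4700 − 4640 = 60
Selection 4: 60 + 293 = 353
Selection 5: 353 + 293 = 646
Selection 6: 646 + 293 = 939
Selection 7: 939 + 293 = 1232
Selection 8: 1232 + 293 = 1525
Selection 9: 1525 + 293 = 1818
Selection 10: 1818 + 293 = 2111
Selection 11: 2111 + 293 = 2404
Selection 12: 2404 + 293 = 2697
Selection 13: 2697 + 293 = 2990
Selection 14: 2990 + 293 = 3283
Selection 15: 3283 + 293 = 3576
Selection 16: 3576 + 293 = 3869
Selection 17: 3869 + 293 = 4162

4114, 4407, 60, 353, 646, 939, 1232, 1525, 1818, 2111, 2404, 2697, 2990, 3283, 3576, 3869, 4162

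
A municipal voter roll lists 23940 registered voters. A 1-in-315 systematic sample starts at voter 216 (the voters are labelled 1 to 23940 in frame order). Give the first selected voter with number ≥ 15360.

15651

k = 315
Steps past start: ⌈(15360 − 216)/315⌉ = ⌈15144/315⌉ = 49
Selected voter: 216 + 49×315 = 15651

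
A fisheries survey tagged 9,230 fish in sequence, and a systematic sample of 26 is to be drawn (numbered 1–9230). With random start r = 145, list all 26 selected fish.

k = N/n = 9230/26 = 355
fish 1: 145
fish 2: 145 + 355 = 500
fish 3: 500 + 355 = 855
fish 4: 855 + 355 = 1210
fish 5: 1210 + 355 = 1565
fish 6: 1565 + 355 = 1920
fish 7: 1920 + 355 = 2275
fish 8: 2275 + 355 = 2630
fish 9: 2630 + 355 = 2985
fish 10: 2985 + 355 = 3340
fish 11: 3340 + 355 = 3695
fish 12: 3695 + 355 = 4050
fish 13: 4050 + 355 = 4405
fish 14: 4405 + 355 = 4760
fish 15: 4760 + 355 = 5115
fish 16: 5115 + 355 = 5470
fish 17: 5470 + 355 = 5825
fish 18: 5825 + 355 = 6180
fish 19: 6180 + 355 = 6535
fish 20: 6535 + 355 = 6890
fish 21: 6890 + 355 = 7245
fish 22: 7245 + 355 = 7600
fish 23: 7600 + 355 = 7955
fish 24: 7955 + 355 = 8310
fish 25: 8310 + 355 = 8665
fish 26: 8665 + 355 = 9020

145, 500, 855, 1210, 1565, 1920, 2275, 2630, 2985, 3340, 3695, 4050, 4405, 4760, 5115, 5470, 5825, 6180, 6535, 6890, 7245, 7600, 7955, 8310, 8665, 9020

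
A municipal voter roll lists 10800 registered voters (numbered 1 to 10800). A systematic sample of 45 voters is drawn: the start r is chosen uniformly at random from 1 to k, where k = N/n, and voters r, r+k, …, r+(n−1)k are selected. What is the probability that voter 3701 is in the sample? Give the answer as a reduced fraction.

k = 10800/45 = 240.
Voter 3701 is selected iff r ≡ 3701 (mod 240); exactly one such r in {1,…,240}.
Inclusion probability = 1/240.

1/240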